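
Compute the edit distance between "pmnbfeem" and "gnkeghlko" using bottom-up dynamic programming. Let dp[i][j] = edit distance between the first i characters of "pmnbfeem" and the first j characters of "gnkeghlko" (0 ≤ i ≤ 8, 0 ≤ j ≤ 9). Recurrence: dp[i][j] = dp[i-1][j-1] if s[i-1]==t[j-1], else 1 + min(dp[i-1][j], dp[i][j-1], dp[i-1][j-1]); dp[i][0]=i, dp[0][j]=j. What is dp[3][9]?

9

   ''  g  n  k  e  g  h  l  k  o
''  0  1  2  3  4  5  6  7  8  9
 p  1  1  2  3  4  5  6  7  8  9
 m  2  2  2  3  4  5  6  7  8  9
 n  3  3  2  3  4  5  6  7  8  9
 b  4  4  3  3  4  5  6  7  8  9
 f  5  5  4  4  4  5  6  7  8  9
 e  6  6  5  5  4  5  6  7  8  9
 e  7  7  6  6  5  5  6  7  8  9
 m  8  8  7  7  6  6  6  7  8  9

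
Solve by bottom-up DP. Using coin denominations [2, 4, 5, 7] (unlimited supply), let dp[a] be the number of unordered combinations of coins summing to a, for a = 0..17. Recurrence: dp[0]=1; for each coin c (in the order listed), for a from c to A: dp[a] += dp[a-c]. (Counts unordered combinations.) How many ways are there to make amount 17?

after  coin     0     1     2     3     4     5     6     7     8     9    10    11    12    13    14    15    16    17
          2     1     0     1     0     1     0     1     0     1     0     1     0     1     0     1     0     1     0
          4     1     0     1     0     2     0     2     0     3     0     3     0     4     0     4     0     5     0
          5     1     0     1     0     2     1     2     1     3     2     4     2     5     3     6     4     7     5
          7     1     0     1     0     2     1     2     2     3     3     4     4     6     5     8     7    10     9

9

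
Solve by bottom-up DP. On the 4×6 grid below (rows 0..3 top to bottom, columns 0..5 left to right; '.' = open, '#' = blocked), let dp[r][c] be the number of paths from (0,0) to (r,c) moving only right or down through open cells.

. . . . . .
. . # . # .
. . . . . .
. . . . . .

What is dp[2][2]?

3

r\c   0   1   2   3   4   5
  0   1   1   1   1   1   1
  1   1   2   0   1   0   1
  2   1   3   3   4   4   5
  3   1   4   7  11  15  20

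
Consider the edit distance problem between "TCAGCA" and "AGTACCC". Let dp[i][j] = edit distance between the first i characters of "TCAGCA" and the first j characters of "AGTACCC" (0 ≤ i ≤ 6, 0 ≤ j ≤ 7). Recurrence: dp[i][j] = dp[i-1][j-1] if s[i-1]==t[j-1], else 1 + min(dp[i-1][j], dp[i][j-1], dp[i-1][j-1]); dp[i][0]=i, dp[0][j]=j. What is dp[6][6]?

   ''  A  G  T  A  C  C  C
''  0  1  2  3  4  5  6  7
 T  1  1  2  2  3  4  5  6
 C  2  2  2  3  3  3  4  5
 A  3  2  3  3  3  4  4  5
 G  4  3  2  3  4  4  5  5
 C  5  4  3  3  4  4  4  5
 A  6  5  4  4  3  4  5  5

5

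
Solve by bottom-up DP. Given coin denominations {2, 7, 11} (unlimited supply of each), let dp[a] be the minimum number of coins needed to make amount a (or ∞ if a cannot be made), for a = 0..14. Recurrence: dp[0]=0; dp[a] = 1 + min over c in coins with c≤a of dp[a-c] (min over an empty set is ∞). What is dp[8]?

4

 a  0  1  2  3  4  5  6  7  8  9 10 11 12 13 14
dp  0  -  1  -  2  -  3  1  4  2  5  1  6  2  2
(- denotes ∞ / unreachable)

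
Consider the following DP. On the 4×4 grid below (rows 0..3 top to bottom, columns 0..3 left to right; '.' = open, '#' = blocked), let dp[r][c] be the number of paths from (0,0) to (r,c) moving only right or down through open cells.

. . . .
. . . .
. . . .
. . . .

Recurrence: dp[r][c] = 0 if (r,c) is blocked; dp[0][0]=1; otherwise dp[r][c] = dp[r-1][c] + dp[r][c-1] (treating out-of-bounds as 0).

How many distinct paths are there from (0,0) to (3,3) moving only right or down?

r\c   0   1   2   3
  0   1   1   1   1
  1   1   2   3   4
  2   1   3   6  10
  3   1   4  10  20

20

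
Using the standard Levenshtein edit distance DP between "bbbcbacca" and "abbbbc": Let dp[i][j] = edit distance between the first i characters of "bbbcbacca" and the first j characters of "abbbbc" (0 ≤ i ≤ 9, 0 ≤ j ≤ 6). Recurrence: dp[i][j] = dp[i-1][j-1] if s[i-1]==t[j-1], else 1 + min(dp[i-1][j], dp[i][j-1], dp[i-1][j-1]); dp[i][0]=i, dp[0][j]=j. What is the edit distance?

   ''  a  b  b  b  b  c
''  0  1  2  3  4  5  6
 b  1  1  1  2  3  4  5
 b  2  2  1  1  2  3  4
 b  3  3  2  1  1  2  3
 c  4  4  3  2  2  2  2
 b  5  5  4  3  2  2  3
 a  6  5  5  4  3  3  3
 c  7  6  6  5  4  4  3
 c  8  7  7  6  5  5  4
 a  9  8  8  7  6  6  5

5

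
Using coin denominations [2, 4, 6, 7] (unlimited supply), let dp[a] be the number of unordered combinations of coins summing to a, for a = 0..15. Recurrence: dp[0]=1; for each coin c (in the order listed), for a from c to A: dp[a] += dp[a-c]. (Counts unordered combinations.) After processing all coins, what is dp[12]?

7

after  coin     0     1     2     3     4     5     6     7     8     9    10    11    12    13    14    15
          2     1     0     1     0     1     0     1     0     1     0     1     0     1     0     1     0
          4     1     0     1     0     2     0     2     0     3     0     3     0     4     0     4     0
          6     1     0     1     0     2     0     3     0     4     0     5     0     7     0     8     0
          7     1     0     1     0     2     0     3     1     4     1     5     2     7     3     9     4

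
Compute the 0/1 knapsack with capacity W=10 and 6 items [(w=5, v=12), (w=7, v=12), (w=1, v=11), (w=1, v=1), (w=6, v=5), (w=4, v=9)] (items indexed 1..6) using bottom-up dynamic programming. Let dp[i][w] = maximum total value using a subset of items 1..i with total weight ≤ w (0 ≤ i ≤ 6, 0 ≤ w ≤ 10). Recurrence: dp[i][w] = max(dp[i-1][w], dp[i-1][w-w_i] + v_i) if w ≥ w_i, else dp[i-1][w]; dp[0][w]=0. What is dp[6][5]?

20

i\w   0   1   2   3   4   5   6   7   8   9  10
  0   0   0   0   0   0   0   0   0   0   0   0
  1   0   0   0   0   0  12  12  12  12  12  12
  2   0   0   0   0   0  12  12  12  12  12  12
  3   0  11  11  11  11  12  23  23  23  23  23
  4   0  11  12  12  12  12  23  24  24  24  24
  5   0  11  12  12  12  12  23  24  24  24  24
  6   0  11  12  12  12  20  23  24  24  24  32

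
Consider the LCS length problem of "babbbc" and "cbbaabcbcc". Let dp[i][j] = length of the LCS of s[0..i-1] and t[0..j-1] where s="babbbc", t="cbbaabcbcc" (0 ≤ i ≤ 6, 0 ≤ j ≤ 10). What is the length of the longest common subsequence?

5

   ''  c  b  b  a  a  b  c  b  c  c
''  0  0  0  0  0  0  0  0  0  0  0
 b  0  0  1  1  1  1  1  1  1  1  1
 a  0  0  1  1  2  2  2  2  2  2  2
 b  0  0  1  2  2  2  3  3  3  3  3
 b  0  0  1  2  2  2  3  3  4  4  4
 b  0  0  1  2  2  2  3  3  4  4  4
 c  0  1  1  2  2  2  3  4  4  5  5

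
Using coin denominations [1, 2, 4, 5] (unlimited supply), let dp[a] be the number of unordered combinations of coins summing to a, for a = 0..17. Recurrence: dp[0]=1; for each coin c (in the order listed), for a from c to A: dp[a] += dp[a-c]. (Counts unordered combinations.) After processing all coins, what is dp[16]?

44

after  coin     0     1     2     3     4     5     6     7     8     9    10    11    12    13    14    15    16    17
          1     1     1     1     1     1     1     1     1     1     1     1     1     1     1     1     1     1     1
          2     1     1     2     2     3     3     4     4     5     5     6     6     7     7     8     8     9     9
          4     1     1     2     2     4     4     6     6     9     9    12    12    16    16    20    20    25    25
          5     1     1     2     2     4     5     7     8    11    13    17    19    24    27    33    37    44    49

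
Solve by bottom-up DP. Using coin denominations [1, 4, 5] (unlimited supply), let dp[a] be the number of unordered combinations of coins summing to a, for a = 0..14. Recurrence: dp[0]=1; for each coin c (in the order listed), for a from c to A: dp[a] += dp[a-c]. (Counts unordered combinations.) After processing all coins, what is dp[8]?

4

after  coin     0     1     2     3     4     5     6     7     8     9    10    11    12    13    14
          1     1     1     1     1     1     1     1     1     1     1     1     1     1     1     1
          4     1     1     1     1     2     2     2     2     3     3     3     3     4     4     4
          5     1     1     1     1     2     3     3     3     4     5     6     6     7     8     9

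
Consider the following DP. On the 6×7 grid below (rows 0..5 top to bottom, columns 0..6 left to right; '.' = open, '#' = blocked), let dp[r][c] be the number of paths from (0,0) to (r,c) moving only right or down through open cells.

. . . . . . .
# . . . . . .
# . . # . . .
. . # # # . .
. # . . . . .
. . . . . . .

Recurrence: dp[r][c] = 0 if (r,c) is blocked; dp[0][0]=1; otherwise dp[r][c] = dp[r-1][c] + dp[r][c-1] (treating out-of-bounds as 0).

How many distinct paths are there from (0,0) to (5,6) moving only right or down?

42

r\c   0   1   2   3   4   5   6
  0   1   1   1   1   1   1   1
  1   0   1   2   3   4   5   6
  2   0   1   3   0   4   9  15
  3   0   1   0   0   0   9  24
  4   0   0   0   0   0   9  33
  5   0   0   0   0   0   9  42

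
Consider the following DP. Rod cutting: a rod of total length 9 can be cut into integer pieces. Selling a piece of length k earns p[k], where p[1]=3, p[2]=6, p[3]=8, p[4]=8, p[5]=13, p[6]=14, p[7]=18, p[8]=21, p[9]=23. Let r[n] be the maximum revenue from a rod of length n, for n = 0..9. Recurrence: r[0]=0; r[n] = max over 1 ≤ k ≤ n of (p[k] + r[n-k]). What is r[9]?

27

   n    0    1    2    3    4    5    6    7    8    9
r[n]    0    3    6    9   12   15   18   21   24   27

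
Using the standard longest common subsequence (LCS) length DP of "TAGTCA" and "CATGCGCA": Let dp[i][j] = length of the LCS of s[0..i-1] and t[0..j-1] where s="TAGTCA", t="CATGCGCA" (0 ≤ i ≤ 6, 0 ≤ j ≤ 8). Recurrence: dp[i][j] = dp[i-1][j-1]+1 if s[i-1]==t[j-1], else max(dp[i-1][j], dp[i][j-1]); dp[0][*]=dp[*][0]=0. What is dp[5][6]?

   ''  C  A  T  G  C  G  C  A
''  0  0  0  0  0  0  0  0  0
 T  0  0  0  1  1  1  1  1  1
 A  0  0  1  1  1  1  1  1  2
 G  0  0  1  1  2  2  2  2  2
 T  0  0  1  2  2  2  2  2  2
 C  0  1  1  2  2  3  3  3  3
 A  0  1  2  2  2  3  3  3  4

3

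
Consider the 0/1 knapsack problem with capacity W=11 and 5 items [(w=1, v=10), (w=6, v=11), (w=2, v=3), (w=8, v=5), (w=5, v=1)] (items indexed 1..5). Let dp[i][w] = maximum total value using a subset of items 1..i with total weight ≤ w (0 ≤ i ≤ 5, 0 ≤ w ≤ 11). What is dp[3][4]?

13

i\w   0   1   2   3   4   5   6   7   8   9  10  11
  0   0   0   0   0   0   0   0   0   0   0   0   0
  1   0  10  10  10  10  10  10  10  10  10  10  10
  2   0  10  10  10  10  10  11  21  21  21  21  21
  3   0  10  10  13  13  13  13  21  21  24  24  24
  4   0  10  10  13  13  13  13  21  21  24  24  24
  5   0  10  10  13  13  13  13  21  21  24  24  24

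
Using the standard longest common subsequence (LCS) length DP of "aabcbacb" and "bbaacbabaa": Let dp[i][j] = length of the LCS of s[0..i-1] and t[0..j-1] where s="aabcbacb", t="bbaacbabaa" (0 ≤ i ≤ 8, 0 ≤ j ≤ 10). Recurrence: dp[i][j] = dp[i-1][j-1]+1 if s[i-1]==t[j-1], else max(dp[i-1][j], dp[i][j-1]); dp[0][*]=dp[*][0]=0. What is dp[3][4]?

   ''  b  b  a  a  c  b  a  b  a  a
''  0  0  0  0  0  0  0  0  0  0  0
 a  0  0  0  1  1  1  1  1  1  1  1
 a  0  0  0  1  2  2  2  2  2  2  2
 b  0  1  1  1  2  2  3  3  3  3  3
 c  0  1  1  1  2  3  3  3  3  3  3
 b  0  1  2  2  2  3  4  4  4  4  4
 a  0  1  2  3  3  3  4  5  5  5  5
 c  0  1  2  3  3  4  4  5  5  5  5
 b  0  1  2  3  3  4  5  5  6  6  6

2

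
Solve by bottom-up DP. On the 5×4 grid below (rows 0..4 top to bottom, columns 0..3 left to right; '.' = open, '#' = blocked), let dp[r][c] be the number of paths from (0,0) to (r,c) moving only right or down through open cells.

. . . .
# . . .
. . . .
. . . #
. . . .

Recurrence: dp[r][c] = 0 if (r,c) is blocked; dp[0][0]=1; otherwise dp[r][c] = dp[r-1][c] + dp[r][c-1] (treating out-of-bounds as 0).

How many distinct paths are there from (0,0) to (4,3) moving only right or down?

r\c   0   1   2   3
  0   1   1   1   1
  1   0   1   2   3
  2   0   1   3   6
  3   0   1   4   0
  4   0   1   5   5

5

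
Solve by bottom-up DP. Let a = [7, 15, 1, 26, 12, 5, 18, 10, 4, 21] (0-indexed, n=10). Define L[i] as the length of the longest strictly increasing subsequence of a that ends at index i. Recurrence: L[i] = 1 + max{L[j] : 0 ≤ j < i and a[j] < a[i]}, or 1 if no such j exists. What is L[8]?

   i    0    1    2    3    4    5    6    7    8    9
a[i]    7   15    1   26   12    5   18   10    4   21
L[i]    1    2    1    3    2    2    3    3    2    4

2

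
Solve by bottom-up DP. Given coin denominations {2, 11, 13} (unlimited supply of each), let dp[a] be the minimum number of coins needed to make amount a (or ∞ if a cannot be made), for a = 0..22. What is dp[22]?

2

 a  0  1  2  3  4  5  6  7  8  9 10 11 12 13 14 15 16 17 18 19 20 21 22
dp  0  -  1  -  2  -  3  -  4  -  5  1  6  1  7  2  8  3  9  4 10  5  2
(- denotes ∞ / unreachable)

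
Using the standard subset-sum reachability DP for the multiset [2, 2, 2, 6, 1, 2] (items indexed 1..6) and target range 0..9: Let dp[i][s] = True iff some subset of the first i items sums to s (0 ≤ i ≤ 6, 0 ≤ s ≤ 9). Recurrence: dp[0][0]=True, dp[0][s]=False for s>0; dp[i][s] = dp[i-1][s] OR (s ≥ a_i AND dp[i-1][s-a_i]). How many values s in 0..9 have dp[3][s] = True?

4

i\s   0   1   2   3   4   5   6   7   8   9
  0   T   F   F   F   F   F   F   F   F   F
  1   T   F   T   F   F   F   F   F   F   F
  2   T   F   T   F   T   F   F   F   F   F
  3   T   F   T   F   T   F   T   F   F   F
  4   T   F   T   F   T   F   T   F   T   F
  5   T   T   T   T   T   T   T   T   T   T
  6   T   T   T   T   T   T   T   T   T   T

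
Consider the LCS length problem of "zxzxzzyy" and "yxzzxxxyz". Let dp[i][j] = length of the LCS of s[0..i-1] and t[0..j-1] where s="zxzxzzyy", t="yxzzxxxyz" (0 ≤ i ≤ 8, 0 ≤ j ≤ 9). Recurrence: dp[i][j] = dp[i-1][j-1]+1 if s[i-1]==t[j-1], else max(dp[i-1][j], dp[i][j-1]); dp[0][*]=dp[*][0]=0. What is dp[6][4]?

3

   ''  y  x  z  z  x  x  x  y  z
''  0  0  0  0  0  0  0  0  0  0
 z  0  0  0  1  1  1  1  1  1  1
 x  0  0  1  1  1  2  2  2  2  2
 z  0  0  1  2  2  2  2  2  2  3
 x  0  0  1  2  2  3  3  3  3  3
 z  0  0  1  2  3  3  3  3  3  4
 z  0  0  1  2  3  3  3  3  3  4
 y  0  1  1  2  3  3  3  3  4  4
 y  0  1  1  2  3  3  3  3  4  4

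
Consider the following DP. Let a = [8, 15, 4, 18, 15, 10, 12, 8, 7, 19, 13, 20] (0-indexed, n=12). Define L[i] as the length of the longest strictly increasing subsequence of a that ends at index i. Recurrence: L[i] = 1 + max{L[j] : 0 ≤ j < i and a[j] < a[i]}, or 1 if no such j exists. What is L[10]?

4

   i    0    1    2    3    4    5    6    7    8    9   10   11
a[i]    8   15    4   18   15   10   12    8    7   19   13   20
L[i]    1    2    1    3    2    2    3    2    2    4    4    5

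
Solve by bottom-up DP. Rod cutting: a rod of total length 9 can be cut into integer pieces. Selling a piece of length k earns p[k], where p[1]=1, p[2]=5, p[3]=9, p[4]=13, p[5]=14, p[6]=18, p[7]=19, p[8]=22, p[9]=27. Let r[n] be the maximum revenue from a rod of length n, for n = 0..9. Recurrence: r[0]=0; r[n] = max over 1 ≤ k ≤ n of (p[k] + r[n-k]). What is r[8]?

26

   n    0    1    2    3    4    5    6    7    8    9
r[n]    0    1    5    9   13   14   18   22   26   27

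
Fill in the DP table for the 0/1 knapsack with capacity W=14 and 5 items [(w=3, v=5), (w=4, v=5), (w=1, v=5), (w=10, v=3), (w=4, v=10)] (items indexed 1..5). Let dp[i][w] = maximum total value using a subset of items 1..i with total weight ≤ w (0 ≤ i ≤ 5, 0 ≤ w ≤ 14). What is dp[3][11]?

i\w   0   1   2   3   4   5   6   7   8   9  10  11  12  13  14
  0   0   0   0   0   0   0   0   0   0   0   0   0   0   0   0
  1   0   0   0   5   5   5   5   5   5   5   5   5   5   5   5
  2   0   0   0   5   5   5   5  10  10  10  10  10  10  10  10
  3   0   5   5   5  10  10  10  10  15  15  15  15  15  15  15
  4   0   5   5   5  10  10  10  10  15  15  15  15  15  15  15
  5   0   5   5   5  10  15  15  15  20  20  20  20  25  25  25

15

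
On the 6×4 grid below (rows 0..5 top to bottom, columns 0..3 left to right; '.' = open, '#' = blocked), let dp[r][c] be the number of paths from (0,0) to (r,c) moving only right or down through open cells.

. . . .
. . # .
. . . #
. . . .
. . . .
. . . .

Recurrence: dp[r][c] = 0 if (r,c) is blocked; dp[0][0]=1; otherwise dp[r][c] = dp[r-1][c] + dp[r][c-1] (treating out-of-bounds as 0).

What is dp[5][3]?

r\c   0   1   2   3
  0   1   1   1   1
  1   1   2   0   1
  2   1   3   3   0
  3   1   4   7   7
  4   1   5  12  19
  5   1   6  18  37

37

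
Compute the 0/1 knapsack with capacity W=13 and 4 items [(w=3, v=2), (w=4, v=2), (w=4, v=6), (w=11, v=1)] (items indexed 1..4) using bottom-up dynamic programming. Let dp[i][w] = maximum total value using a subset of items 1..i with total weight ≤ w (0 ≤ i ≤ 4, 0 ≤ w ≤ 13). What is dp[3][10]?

i\w   0   1   2   3   4   5   6   7   8   9  10  11  12  13
  0   0   0   0   0   0   0   0   0   0   0   0   0   0   0
  1   0   0   0   2   2   2   2   2   2   2   2   2   2   2
  2   0   0   0   2   2   2   2   4   4   4   4   4   4   4
  3   0   0   0   2   6   6   6   8   8   8   8  10  10  10
  4   0   0   0   2   6   6   6   8   8   8   8  10  10  10

8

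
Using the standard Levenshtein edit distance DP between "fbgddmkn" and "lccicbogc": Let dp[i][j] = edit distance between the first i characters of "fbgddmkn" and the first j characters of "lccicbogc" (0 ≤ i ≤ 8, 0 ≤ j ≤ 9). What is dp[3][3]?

   ''  l  c  c  i  c  b  o  g  c
''  0  1  2  3  4  5  6  7  8  9
 f  1  1  2  3  4  5  6  7  8  9
 b  2  2  2  3  4  5  5  6  7  8
 g  3  3  3  3  4  5  6  6  6  7
 d  4  4  4  4  4  5  6  7  7  7
 d  5  5  5  5  5  5  6  7  8  8
 m  6  6  6  6  6  6  6  7  8  9
 k  7  7  7  7  7  7  7  7  8  9
 n  8  8  8  8  8  8  8  8  8  9

3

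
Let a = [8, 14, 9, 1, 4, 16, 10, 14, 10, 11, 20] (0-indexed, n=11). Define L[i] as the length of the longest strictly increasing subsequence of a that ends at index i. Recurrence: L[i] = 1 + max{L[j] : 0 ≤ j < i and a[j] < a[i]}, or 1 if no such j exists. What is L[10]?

   i    0    1    2    3    4    5    6    7    8    9   10
a[i]    8   14    9    1    4   16   10   14   10   11   20
L[i]    1    2    2    1    2    3    3    4    3    4    5

5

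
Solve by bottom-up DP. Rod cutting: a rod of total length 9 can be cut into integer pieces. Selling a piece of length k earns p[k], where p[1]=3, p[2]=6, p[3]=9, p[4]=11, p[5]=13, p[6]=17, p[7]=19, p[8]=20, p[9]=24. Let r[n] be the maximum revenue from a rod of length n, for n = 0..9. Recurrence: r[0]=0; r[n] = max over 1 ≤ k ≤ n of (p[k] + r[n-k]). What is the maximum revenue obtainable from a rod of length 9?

   n    0    1    2    3    4    5    6    7    8    9
r[n]    0    3    6    9   12   15   18   21   24   27

27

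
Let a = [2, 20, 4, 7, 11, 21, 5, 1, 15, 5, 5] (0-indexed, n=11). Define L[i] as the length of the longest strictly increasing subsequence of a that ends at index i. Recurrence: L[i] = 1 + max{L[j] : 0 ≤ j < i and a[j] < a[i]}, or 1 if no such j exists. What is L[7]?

1

   i    0    1    2    3    4    5    6    7    8    9   10
a[i]    2   20    4    7   11   21    5    1   15    5    5
L[i]    1    2    2    3    4    5    3    1    5    3    3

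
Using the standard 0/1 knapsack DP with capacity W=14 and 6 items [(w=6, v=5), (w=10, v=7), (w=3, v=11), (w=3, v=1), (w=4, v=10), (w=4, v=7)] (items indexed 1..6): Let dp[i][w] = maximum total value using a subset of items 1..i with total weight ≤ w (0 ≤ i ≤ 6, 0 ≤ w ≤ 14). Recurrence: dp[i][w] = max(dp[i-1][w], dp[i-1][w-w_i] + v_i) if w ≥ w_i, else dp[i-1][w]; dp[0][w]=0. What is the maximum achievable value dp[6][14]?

i\w   0   1   2   3   4   5   6   7   8   9  10  11  12  13  14
  0   0   0   0   0   0   0   0   0   0   0   0   0   0   0   0
  1   0   0   0   0   0   0   5   5   5   5   5   5   5   5   5
  2   0   0   0   0   0   0   5   5   5   5   7   7   7   7   7
  3   0   0   0  11  11  11  11  11  11  16  16  16  16  18  18
  4   0   0   0  11  11  11  12  12  12  16  16  16  17  18  18
  5   0   0   0  11  11  11  12  21  21  21  22  22  22  26  26
  6   0   0   0  11  11  11  12  21  21  21  22  28  28  28  29

29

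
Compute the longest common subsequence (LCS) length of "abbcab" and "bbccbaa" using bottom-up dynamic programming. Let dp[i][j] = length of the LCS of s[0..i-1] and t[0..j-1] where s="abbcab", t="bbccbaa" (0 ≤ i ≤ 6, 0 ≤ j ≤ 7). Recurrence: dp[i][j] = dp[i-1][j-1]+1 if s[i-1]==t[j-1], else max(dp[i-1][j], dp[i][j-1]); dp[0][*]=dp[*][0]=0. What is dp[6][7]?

   ''  b  b  c  c  b  a  a
''  0  0  0  0  0  0  0  0
 a  0  0  0  0  0  0  1  1
 b  0  1  1  1  1  1  1  1
 b  0  1  2  2  2  2  2  2
 c  0  1  2  3  3  3  3  3
 a  0  1  2  3  3  3  4  4
 b  0  1  2  3  3  4  4  4

4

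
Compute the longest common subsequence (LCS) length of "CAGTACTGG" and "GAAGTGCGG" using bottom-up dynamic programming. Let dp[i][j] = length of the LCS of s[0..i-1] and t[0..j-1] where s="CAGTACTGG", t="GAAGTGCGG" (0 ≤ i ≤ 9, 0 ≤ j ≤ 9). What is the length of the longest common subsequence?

6

   ''  G  A  A  G  T  G  C  G  G
''  0  0  0  0  0  0  0  0  0  0
 C  0  0  0  0  0  0  0  1  1  1
 A  0  0  1  1  1  1  1  1  1  1
 G  0  1  1  1  2  2  2  2  2  2
 T  0  1  1  1  2  3  3  3  3  3
 A  0  1  2  2  2  3  3  3  3  3
 C  0  1  2  2  2  3  3  4  4  4
 T  0  1  2  2  2  3  3  4  4  4
 G  0  1  2  2  3  3  4  4  5  5
 G  0  1  2  2  3  3  4  4  5  6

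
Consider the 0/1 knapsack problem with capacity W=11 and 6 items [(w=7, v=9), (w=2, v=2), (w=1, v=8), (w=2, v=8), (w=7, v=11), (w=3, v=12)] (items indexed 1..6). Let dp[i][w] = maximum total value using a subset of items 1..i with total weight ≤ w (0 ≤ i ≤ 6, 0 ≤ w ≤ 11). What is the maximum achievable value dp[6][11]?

i\w   0   1   2   3   4   5   6   7   8   9  10  11
  0   0   0   0   0   0   0   0   0   0   0   0   0
  1   0   0   0   0   0   0   0   9   9   9   9   9
  2   0   0   2   2   2   2   2   9   9  11  11  11
  3   0   8   8  10  10  10  10  10  17  17  19  19
  4   0   8   8  16  16  18  18  18  18  18  25  25
  5   0   8   8  16  16  18  18  18  19  19  27  27
  6   0   8   8  16  20  20  28  28  30  30  30  31

31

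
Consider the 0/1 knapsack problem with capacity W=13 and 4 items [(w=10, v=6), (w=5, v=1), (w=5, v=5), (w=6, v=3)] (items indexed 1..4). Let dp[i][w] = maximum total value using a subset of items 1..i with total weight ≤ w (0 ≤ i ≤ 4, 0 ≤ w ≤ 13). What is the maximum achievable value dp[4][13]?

i\w   0   1   2   3   4   5   6   7   8   9  10  11  12  13
  0   0   0   0   0   0   0   0   0   0   0   0   0   0   0
  1   0   0   0   0   0   0   0   0   0   0   6   6   6   6
  2   0   0   0   0   0   1   1   1   1   1   6   6   6   6
  3   0   0   0   0   0   5   5   5   5   5   6   6   6   6
  4   0   0   0   0   0   5   5   5   5   5   6   8   8   8

8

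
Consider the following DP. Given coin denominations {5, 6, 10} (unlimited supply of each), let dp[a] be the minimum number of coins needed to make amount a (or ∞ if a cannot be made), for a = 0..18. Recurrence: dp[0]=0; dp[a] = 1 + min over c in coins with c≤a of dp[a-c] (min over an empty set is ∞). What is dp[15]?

2

 a  0  1  2  3  4  5  6  7  8  9 10 11 12 13 14 15 16 17 18
dp  0  -  -  -  -  1  1  -  -  -  1  2  2  -  -  2  2  3  3
(- denotes ∞ / unreachable)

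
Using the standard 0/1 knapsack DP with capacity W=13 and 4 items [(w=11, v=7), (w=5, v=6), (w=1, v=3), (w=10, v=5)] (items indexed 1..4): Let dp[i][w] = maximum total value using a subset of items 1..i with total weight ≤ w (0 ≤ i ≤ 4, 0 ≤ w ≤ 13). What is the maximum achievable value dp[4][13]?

i\w   0   1   2   3   4   5   6   7   8   9  10  11  12  13
  0   0   0   0   0   0   0   0   0   0   0   0   0   0   0
  1   0   0   0   0   0   0   0   0   0   0   0   7   7   7
  2   0   0   0   0   0   6   6   6   6   6   6   7   7   7
  3   0   3   3   3   3   6   9   9   9   9   9   9  10  10
  4   0   3   3   3   3   6   9   9   9   9   9   9  10  10

10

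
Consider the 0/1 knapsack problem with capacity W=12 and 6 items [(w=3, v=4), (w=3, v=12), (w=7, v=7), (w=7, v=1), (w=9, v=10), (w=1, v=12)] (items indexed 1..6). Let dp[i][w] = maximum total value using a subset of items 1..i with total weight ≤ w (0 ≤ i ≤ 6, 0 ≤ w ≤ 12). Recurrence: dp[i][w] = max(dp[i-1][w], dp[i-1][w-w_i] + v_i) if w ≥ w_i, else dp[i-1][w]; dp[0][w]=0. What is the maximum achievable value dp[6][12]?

i\w   0   1   2   3   4   5   6   7   8   9  10  11  12
  0   0   0   0   0   0   0   0   0   0   0   0   0   0
  1   0   0   0   4   4   4   4   4   4   4   4   4   4
  2   0   0   0  12  12  12  16  16  16  16  16  16  16
  3   0   0   0  12  12  12  16  16  16  16  19  19  19
  4   0   0   0  12  12  12  16  16  16  16  19  19  19
  5   0   0   0  12  12  12  16  16  16  16  19  19  22
  6   0  12  12  12  24  24  24  28  28  28  28  31  31

31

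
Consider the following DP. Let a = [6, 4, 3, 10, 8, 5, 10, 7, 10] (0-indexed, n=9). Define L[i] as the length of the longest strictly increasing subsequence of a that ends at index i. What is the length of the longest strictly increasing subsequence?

   i    0    1    2    3    4    5    6    7    8
a[i]    6    4    3   10    8    5   10    7   10
L[i]    1    1    1    2    2    2    3    3    4

4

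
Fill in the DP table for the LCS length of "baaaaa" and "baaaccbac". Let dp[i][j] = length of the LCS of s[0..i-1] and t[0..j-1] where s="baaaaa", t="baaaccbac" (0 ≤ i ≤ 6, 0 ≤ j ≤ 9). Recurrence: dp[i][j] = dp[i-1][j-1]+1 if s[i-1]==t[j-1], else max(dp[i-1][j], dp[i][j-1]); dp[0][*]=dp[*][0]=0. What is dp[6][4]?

   ''  b  a  a  a  c  c  b  a  c
''  0  0  0  0  0  0  0  0  0  0
 b  0  1  1  1  1  1  1  1  1  1
 a  0  1  2  2  2  2  2  2  2  2
 a  0  1  2  3  3  3  3  3  3  3
 a  0  1  2  3  4  4  4  4  4  4
 a  0  1  2  3  4  4  4  4  5  5
 a  0  1  2  3  4  4  4  4  5  5

4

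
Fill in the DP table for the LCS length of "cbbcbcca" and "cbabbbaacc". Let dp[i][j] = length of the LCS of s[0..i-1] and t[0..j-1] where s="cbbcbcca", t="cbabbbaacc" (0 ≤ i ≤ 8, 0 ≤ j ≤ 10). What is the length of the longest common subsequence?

6

   ''  c  b  a  b  b  b  a  a  c  c
''  0  0  0  0  0  0  0  0  0  0  0
 c  0  1  1  1  1  1  1  1  1  1  1
 b  0  1  2  2  2  2  2  2  2  2  2
 b  0  1  2  2  3  3  3  3  3  3  3
 c  0  1  2  2  3  3  3  3  3  4  4
 b  0  1  2  2  3  4  4  4  4  4  4
 c  0  1  2  2  3  4  4  4  4  5  5
 c  0  1  2  2  3  4  4  4  4  5  6
 a  0  1  2  3  3  4  4  5  5  5  6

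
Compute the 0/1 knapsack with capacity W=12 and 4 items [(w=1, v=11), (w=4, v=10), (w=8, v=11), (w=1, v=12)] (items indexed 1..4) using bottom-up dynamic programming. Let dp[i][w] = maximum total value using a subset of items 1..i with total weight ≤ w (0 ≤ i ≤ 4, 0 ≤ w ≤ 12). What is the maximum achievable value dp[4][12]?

34

i\w   0   1   2   3   4   5   6   7   8   9  10  11  12
  0   0   0   0   0   0   0   0   0   0   0   0   0   0
  1   0  11  11  11  11  11  11  11  11  11  11  11  11
  2   0  11  11  11  11  21  21  21  21  21  21  21  21
  3   0  11  11  11  11  21  21  21  21  22  22  22  22
  4   0  12  23  23  23  23  33  33  33  33  34  34  34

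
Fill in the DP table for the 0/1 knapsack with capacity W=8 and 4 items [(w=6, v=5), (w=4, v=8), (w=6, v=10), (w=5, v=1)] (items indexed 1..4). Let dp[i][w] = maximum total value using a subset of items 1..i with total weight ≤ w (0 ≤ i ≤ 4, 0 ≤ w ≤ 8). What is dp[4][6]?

10

i\w   0   1   2   3   4   5   6   7   8
  0   0   0   0   0   0   0   0   0   0
  1   0   0   0   0   0   0   5   5   5
  2   0   0   0   0   8   8   8   8   8
  3   0   0   0   0   8   8  10  10  10
  4   0   0   0   0   8   8  10  10  10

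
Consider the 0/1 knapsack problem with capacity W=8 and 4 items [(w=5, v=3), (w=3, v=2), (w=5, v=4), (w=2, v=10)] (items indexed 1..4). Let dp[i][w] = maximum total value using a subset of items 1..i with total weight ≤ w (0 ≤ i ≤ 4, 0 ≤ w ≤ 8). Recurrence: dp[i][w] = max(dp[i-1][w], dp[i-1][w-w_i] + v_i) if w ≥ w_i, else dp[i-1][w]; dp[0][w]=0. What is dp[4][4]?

10

i\w   0   1   2   3   4   5   6   7   8
  0   0   0   0   0   0   0   0   0   0
  1   0   0   0   0   0   3   3   3   3
  2   0   0   0   2   2   3   3   3   5
  3   0   0   0   2   2   4   4   4   6
  4   0   0  10  10  10  12  12  14  14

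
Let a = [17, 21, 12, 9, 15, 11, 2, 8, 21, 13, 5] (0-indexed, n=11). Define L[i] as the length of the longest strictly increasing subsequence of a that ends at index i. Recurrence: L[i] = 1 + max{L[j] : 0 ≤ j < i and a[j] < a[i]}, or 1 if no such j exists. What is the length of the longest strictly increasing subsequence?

   i    0    1    2    3    4    5    6    7    8    9   10
a[i]   17   21   12    9   15   11    2    8   21   13    5
L[i]    1    2    1    1    2    2    1    2    3    3    2

3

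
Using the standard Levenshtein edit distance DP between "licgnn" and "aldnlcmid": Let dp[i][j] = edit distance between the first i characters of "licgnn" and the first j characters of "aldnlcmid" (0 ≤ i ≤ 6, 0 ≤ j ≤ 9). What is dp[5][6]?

   ''  a  l  d  n  l  c  m  i  d
''  0  1  2  3  4  5  6  7  8  9
 l  1  1  1  2  3  4  5  6  7  8
 i  2  2  2  2  3  4  5  6  6  7
 c  3  3  3  3  3  4  4  5  6  7
 g  4  4  4  4  4  4  5  5  6  7
 n  5  5  5  5  4  5  5  6  6  7
 n  6  6  6  6  5  5  6  6  7  7

5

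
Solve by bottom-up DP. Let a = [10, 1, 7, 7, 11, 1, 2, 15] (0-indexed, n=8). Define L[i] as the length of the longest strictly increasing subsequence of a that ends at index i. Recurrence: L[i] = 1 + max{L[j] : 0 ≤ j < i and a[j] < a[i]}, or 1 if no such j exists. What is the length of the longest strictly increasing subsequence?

4

   i    0    1    2    3    4    5    6    7
a[i]   10    1    7    7   11    1    2   15
L[i]    1    1    2    2    3    1    2    4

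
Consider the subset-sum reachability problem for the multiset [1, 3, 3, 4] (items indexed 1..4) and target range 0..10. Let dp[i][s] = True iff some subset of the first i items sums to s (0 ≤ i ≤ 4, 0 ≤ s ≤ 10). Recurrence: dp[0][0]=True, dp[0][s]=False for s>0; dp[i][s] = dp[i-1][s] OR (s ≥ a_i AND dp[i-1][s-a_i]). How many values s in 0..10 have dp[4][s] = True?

i\s   0   1   2   3   4   5   6   7   8   9  10
  0   T   F   F   F   F   F   F   F   F   F   F
  1   T   T   F   F   F   F   F   F   F   F   F
  2   T   T   F   T   T   F   F   F   F   F   F
  3   T   T   F   T   T   F   T   T   F   F   F
  4   T   T   F   T   T   T   T   T   T   F   T

9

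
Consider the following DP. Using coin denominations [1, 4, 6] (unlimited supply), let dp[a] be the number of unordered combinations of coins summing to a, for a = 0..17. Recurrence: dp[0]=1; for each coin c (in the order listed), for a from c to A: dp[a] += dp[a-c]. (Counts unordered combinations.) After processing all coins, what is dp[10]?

5

after  coin     0     1     2     3     4     5     6     7     8     9    10    11    12    13    14    15    16    17
          1     1     1     1     1     1     1     1     1     1     1     1     1     1     1     1     1     1     1
          4     1     1     1     1     2     2     2     2     3     3     3     3     4     4     4     4     5     5
          6     1     1     1     1     2     2     3     3     4     4     5     5     7     7     8     8    10    10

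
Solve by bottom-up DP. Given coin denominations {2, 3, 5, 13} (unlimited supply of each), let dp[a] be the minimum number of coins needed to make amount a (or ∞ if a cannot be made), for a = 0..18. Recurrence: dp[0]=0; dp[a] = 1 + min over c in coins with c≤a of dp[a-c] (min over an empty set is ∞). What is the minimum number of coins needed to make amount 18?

2

 a  0  1  2  3  4  5  6  7  8  9 10 11 12 13 14 15 16 17 18
dp  0  -  1  1  2  1  2  2  2  3  2  3  3  1  4  2  2  3  2
(- denotes ∞ / unreachable)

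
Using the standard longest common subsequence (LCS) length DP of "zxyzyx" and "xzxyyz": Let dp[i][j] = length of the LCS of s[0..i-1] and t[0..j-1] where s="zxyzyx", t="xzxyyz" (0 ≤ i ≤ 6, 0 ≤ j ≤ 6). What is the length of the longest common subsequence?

   ''  x  z  x  y  y  z
''  0  0  0  0  0  0  0
 z  0  0  1  1  1  1  1
 x  0  1  1  2  2  2  2
 y  0  1  1  2  3  3  3
 z  0  1  2  2  3  3  4
 y  0  1  2  2  3  4  4
 x  0  1  2  3  3  4  4

4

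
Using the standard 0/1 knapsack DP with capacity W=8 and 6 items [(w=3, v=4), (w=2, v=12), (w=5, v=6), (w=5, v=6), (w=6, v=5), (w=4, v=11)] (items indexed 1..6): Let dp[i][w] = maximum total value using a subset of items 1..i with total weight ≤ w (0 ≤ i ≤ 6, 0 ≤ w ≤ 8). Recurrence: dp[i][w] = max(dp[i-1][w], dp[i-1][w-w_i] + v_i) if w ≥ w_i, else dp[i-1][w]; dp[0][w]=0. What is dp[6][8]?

23

i\w   0   1   2   3   4   5   6   7   8
  0   0   0   0   0   0   0   0   0   0
  1   0   0   0   4   4   4   4   4   4
  2   0   0  12  12  12  16  16  16  16
  3   0   0  12  12  12  16  16  18  18
  4   0   0  12  12  12  16  16  18  18
  5   0   0  12  12  12  16  16  18  18
  6   0   0  12  12  12  16  23  23  23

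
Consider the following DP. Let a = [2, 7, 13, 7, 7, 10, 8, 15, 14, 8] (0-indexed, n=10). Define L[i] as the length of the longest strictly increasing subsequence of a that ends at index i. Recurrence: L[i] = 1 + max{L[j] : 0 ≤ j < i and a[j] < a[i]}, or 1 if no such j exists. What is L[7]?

4

   i    0    1    2    3    4    5    6    7    8    9
a[i]    2    7   13    7    7   10    8   15   14    8
L[i]    1    2    3    2    2    3    3    4    4    3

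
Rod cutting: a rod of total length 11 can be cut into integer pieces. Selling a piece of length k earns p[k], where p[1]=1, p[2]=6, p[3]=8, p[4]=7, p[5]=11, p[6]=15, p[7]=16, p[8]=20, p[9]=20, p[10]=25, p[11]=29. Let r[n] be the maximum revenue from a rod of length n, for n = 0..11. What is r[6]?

   n    0    1    2    3    4    5    6    7    8    9   10   11
r[n]    0    1    6    8   12   14   18   20   24   26   30   32

18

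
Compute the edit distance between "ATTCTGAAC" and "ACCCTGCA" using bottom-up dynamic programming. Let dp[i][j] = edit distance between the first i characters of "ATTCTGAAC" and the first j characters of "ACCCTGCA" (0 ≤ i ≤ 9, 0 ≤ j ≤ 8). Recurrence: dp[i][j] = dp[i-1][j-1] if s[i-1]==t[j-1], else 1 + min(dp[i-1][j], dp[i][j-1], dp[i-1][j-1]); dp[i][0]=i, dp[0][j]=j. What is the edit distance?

   ''  A  C  C  C  T  G  C  A
''  0  1  2  3  4  5  6  7  8
 A  1  0  1  2  3  4  5  6  7
 T  2  1  1  2  3  3  4  5  6
 T  3  2  2  2  3  3  4  5  6
 C  4  3  2  2  2  3  4  4  5
 T  5  4  3  3  3  2  3  4  5
 G  6  5  4  4  4  3  2  3  4
 A  7  6  5  5  5  4  3  3  3
 A  8  7  6  6  6  5  4  4  3
 C  9  8  7  6  6  6  5  4  4

4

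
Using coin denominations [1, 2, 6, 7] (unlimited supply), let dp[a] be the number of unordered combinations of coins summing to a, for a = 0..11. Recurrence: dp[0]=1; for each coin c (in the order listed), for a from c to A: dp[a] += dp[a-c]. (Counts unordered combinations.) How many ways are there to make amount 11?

12

after  coin     0     1     2     3     4     5     6     7     8     9    10    11
          1     1     1     1     1     1     1     1     1     1     1     1     1
          2     1     1     2     2     3     3     4     4     5     5     6     6
          6     1     1     2     2     3     3     5     5     7     7     9     9
          7     1     1     2     2     3     3     5     6     8     9    11    12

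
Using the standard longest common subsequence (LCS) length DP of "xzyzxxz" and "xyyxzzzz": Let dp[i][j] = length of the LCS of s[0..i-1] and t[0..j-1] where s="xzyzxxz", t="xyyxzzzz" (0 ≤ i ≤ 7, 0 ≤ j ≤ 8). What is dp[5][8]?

   ''  x  y  y  x  z  z  z  z
''  0  0  0  0  0  0  0  0  0
 x  0  1  1  1  1  1  1  1  1
 z  0  1  1  1  1  2  2  2  2
 y  0  1  2  2  2  2  2  2  2
 z  0  1  2  2  2  3  3  3  3
 x  0  1  2  2  3  3  3  3  3
 x  0  1  2  2  3  3  3  3  3
 z  0  1  2  2  3  4  4  4  4

3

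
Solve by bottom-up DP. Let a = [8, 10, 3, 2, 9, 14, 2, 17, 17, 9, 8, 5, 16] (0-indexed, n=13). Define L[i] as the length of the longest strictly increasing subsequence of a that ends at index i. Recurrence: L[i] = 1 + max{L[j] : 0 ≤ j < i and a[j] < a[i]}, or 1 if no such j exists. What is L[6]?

1

   i    0    1    2    3    4    5    6    7    8    9   10   11   12
a[i]    8   10    3    2    9   14    2   17   17    9    8    5   16
L[i]    1    2    1    1    2    3    1    4    4    2    2    2    4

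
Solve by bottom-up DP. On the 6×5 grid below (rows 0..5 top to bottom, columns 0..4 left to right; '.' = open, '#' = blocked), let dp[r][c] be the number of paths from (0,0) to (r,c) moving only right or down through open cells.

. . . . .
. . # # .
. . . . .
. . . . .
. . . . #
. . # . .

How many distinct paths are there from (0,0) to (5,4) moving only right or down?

r\c   0   1   2   3   4
  0   1   1   1   1   1
  1   1   2   0   0   1
  2   1   3   3   3   4
  3   1   4   7  10  14
  4   1   5  12  22   0
  5   1   6   0  22  22

22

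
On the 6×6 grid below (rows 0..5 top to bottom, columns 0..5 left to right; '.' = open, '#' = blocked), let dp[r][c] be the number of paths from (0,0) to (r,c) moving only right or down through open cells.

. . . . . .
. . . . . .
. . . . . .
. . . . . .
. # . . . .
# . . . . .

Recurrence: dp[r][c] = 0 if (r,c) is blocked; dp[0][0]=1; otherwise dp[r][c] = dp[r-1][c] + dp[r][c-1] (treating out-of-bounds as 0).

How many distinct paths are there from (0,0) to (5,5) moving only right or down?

226

r\c   0   1   2   3   4   5
  0   1   1   1   1   1   1
  1   1   2   3   4   5   6
  2   1   3   6  10  15  21
  3   1   4  10  20  35  56
  4   1   0  10  30  65 121
  5   0   0  10  40 105 226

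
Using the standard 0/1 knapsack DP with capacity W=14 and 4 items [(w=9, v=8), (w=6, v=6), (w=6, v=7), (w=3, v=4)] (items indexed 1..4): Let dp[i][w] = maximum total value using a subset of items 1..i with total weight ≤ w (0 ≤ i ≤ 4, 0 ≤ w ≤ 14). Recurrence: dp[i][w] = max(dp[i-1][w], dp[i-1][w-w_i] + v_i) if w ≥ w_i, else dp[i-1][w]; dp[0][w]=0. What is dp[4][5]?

i\w   0   1   2   3   4   5   6   7   8   9  10  11  12  13  14
  0   0   0   0   0   0   0   0   0   0   0   0   0   0   0   0
  1   0   0   0   0   0   0   0   0   0   8   8   8   8   8   8
  2   0   0   0   0   0   0   6   6   6   8   8   8   8   8   8
  3   0   0   0   0   0   0   7   7   7   8   8   8  13  13  13
  4   0   0   0   4   4   4   7   7   7  11  11  11  13  13  13

4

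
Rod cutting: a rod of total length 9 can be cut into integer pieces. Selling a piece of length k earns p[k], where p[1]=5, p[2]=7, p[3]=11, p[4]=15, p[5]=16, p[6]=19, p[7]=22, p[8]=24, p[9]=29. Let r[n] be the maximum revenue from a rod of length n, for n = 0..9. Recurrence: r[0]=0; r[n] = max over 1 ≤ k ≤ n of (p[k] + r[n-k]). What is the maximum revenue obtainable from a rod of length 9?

45

   n    0    1    2    3    4    5    6    7    8    9
r[n]    0    5   10   15   20   25   30   35   40   45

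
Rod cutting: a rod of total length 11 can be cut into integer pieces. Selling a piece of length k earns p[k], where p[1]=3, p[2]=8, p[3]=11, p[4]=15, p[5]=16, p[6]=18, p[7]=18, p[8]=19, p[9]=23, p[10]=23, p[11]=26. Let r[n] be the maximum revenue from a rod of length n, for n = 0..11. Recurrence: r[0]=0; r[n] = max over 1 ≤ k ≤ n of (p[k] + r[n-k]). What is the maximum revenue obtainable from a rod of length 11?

43

   n    0    1    2    3    4    5    6    7    8    9   10   11
r[n]    0    3    8   11   16   19   24   27   32   35   40   43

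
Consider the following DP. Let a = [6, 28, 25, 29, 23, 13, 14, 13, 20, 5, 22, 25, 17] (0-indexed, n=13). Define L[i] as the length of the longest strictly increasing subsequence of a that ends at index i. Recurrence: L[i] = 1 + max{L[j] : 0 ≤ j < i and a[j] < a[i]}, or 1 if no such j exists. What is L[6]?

3

   i    0    1    2    3    4    5    6    7    8    9   10   11   12
a[i]    6   28   25   29   23   13   14   13   20    5   22   25   17
L[i]    1    2    2    3    2    2    3    2    4    1    5    6    4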